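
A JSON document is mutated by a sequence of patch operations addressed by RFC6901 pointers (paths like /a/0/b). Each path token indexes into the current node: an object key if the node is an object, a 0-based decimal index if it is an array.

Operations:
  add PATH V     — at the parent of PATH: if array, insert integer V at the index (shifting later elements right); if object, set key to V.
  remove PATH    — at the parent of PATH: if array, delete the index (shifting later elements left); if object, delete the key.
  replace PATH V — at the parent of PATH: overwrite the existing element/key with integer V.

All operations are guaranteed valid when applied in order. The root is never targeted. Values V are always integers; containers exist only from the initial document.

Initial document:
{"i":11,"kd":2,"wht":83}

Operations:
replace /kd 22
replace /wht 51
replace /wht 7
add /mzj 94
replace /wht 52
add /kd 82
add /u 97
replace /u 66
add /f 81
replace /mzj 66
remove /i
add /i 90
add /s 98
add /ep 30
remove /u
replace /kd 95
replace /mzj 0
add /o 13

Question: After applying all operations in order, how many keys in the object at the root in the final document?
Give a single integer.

Answer: 8

Derivation:
After op 1 (replace /kd 22): {"i":11,"kd":22,"wht":83}
After op 2 (replace /wht 51): {"i":11,"kd":22,"wht":51}
After op 3 (replace /wht 7): {"i":11,"kd":22,"wht":7}
After op 4 (add /mzj 94): {"i":11,"kd":22,"mzj":94,"wht":7}
After op 5 (replace /wht 52): {"i":11,"kd":22,"mzj":94,"wht":52}
After op 6 (add /kd 82): {"i":11,"kd":82,"mzj":94,"wht":52}
After op 7 (add /u 97): {"i":11,"kd":82,"mzj":94,"u":97,"wht":52}
After op 8 (replace /u 66): {"i":11,"kd":82,"mzj":94,"u":66,"wht":52}
After op 9 (add /f 81): {"f":81,"i":11,"kd":82,"mzj":94,"u":66,"wht":52}
After op 10 (replace /mzj 66): {"f":81,"i":11,"kd":82,"mzj":66,"u":66,"wht":52}
After op 11 (remove /i): {"f":81,"kd":82,"mzj":66,"u":66,"wht":52}
After op 12 (add /i 90): {"f":81,"i":90,"kd":82,"mzj":66,"u":66,"wht":52}
After op 13 (add /s 98): {"f":81,"i":90,"kd":82,"mzj":66,"s":98,"u":66,"wht":52}
After op 14 (add /ep 30): {"ep":30,"f":81,"i":90,"kd":82,"mzj":66,"s":98,"u":66,"wht":52}
After op 15 (remove /u): {"ep":30,"f":81,"i":90,"kd":82,"mzj":66,"s":98,"wht":52}
After op 16 (replace /kd 95): {"ep":30,"f":81,"i":90,"kd":95,"mzj":66,"s":98,"wht":52}
After op 17 (replace /mzj 0): {"ep":30,"f":81,"i":90,"kd":95,"mzj":0,"s":98,"wht":52}
After op 18 (add /o 13): {"ep":30,"f":81,"i":90,"kd":95,"mzj":0,"o":13,"s":98,"wht":52}
Size at the root: 8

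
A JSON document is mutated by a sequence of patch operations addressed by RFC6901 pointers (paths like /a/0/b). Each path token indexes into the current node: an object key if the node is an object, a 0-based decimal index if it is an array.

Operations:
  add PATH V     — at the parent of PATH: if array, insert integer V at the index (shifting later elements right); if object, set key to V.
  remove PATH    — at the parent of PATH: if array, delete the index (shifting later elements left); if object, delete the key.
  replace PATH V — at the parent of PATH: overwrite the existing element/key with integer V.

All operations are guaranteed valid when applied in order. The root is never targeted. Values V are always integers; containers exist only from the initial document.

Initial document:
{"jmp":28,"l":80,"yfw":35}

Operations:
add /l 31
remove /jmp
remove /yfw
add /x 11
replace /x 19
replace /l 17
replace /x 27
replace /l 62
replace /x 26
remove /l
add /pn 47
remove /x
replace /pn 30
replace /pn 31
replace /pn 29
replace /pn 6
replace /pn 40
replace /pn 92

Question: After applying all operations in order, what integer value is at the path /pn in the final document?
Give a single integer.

After op 1 (add /l 31): {"jmp":28,"l":31,"yfw":35}
After op 2 (remove /jmp): {"l":31,"yfw":35}
After op 3 (remove /yfw): {"l":31}
After op 4 (add /x 11): {"l":31,"x":11}
After op 5 (replace /x 19): {"l":31,"x":19}
After op 6 (replace /l 17): {"l":17,"x":19}
After op 7 (replace /x 27): {"l":17,"x":27}
After op 8 (replace /l 62): {"l":62,"x":27}
After op 9 (replace /x 26): {"l":62,"x":26}
After op 10 (remove /l): {"x":26}
After op 11 (add /pn 47): {"pn":47,"x":26}
After op 12 (remove /x): {"pn":47}
After op 13 (replace /pn 30): {"pn":30}
After op 14 (replace /pn 31): {"pn":31}
After op 15 (replace /pn 29): {"pn":29}
After op 16 (replace /pn 6): {"pn":6}
After op 17 (replace /pn 40): {"pn":40}
After op 18 (replace /pn 92): {"pn":92}
Value at /pn: 92

Answer: 92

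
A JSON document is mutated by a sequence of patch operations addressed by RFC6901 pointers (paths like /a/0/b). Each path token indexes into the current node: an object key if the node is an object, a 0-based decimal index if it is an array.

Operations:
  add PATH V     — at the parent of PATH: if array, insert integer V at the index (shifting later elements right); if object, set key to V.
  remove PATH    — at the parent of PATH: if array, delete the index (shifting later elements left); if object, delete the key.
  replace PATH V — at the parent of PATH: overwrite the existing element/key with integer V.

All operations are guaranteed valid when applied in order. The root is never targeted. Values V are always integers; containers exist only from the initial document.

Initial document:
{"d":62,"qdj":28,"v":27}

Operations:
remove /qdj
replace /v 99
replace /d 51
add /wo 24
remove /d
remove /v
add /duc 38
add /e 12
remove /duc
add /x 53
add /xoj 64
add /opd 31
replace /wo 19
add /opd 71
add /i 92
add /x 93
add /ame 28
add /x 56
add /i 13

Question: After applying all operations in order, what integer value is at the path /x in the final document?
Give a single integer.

After op 1 (remove /qdj): {"d":62,"v":27}
After op 2 (replace /v 99): {"d":62,"v":99}
After op 3 (replace /d 51): {"d":51,"v":99}
After op 4 (add /wo 24): {"d":51,"v":99,"wo":24}
After op 5 (remove /d): {"v":99,"wo":24}
After op 6 (remove /v): {"wo":24}
After op 7 (add /duc 38): {"duc":38,"wo":24}
After op 8 (add /e 12): {"duc":38,"e":12,"wo":24}
After op 9 (remove /duc): {"e":12,"wo":24}
After op 10 (add /x 53): {"e":12,"wo":24,"x":53}
After op 11 (add /xoj 64): {"e":12,"wo":24,"x":53,"xoj":64}
After op 12 (add /opd 31): {"e":12,"opd":31,"wo":24,"x":53,"xoj":64}
After op 13 (replace /wo 19): {"e":12,"opd":31,"wo":19,"x":53,"xoj":64}
After op 14 (add /opd 71): {"e":12,"opd":71,"wo":19,"x":53,"xoj":64}
After op 15 (add /i 92): {"e":12,"i":92,"opd":71,"wo":19,"x":53,"xoj":64}
After op 16 (add /x 93): {"e":12,"i":92,"opd":71,"wo":19,"x":93,"xoj":64}
After op 17 (add /ame 28): {"ame":28,"e":12,"i":92,"opd":71,"wo":19,"x":93,"xoj":64}
After op 18 (add /x 56): {"ame":28,"e":12,"i":92,"opd":71,"wo":19,"x":56,"xoj":64}
After op 19 (add /i 13): {"ame":28,"e":12,"i":13,"opd":71,"wo":19,"x":56,"xoj":64}
Value at /x: 56

Answer: 56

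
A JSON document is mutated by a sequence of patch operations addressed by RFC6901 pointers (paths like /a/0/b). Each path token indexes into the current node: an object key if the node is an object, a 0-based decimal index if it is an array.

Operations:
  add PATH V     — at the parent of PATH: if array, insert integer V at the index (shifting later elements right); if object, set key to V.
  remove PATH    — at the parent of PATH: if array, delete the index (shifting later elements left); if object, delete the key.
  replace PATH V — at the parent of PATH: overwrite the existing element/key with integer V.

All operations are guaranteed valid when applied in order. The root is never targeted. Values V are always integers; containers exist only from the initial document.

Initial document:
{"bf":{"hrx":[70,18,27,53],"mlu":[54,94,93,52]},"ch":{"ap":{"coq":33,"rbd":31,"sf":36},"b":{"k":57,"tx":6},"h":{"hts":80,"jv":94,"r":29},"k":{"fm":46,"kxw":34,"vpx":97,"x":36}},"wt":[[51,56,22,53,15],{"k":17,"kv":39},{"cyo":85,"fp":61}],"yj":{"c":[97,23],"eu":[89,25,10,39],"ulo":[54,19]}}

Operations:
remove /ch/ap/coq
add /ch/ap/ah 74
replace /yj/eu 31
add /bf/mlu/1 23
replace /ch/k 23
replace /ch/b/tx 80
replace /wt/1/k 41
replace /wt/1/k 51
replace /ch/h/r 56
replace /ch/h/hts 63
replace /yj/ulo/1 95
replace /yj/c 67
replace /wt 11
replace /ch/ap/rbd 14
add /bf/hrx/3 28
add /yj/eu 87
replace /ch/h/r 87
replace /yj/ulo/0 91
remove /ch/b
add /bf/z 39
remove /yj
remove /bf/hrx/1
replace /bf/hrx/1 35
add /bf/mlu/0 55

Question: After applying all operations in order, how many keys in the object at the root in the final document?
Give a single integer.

Answer: 3

Derivation:
After op 1 (remove /ch/ap/coq): {"bf":{"hrx":[70,18,27,53],"mlu":[54,94,93,52]},"ch":{"ap":{"rbd":31,"sf":36},"b":{"k":57,"tx":6},"h":{"hts":80,"jv":94,"r":29},"k":{"fm":46,"kxw":34,"vpx":97,"x":36}},"wt":[[51,56,22,53,15],{"k":17,"kv":39},{"cyo":85,"fp":61}],"yj":{"c":[97,23],"eu":[89,25,10,39],"ulo":[54,19]}}
After op 2 (add /ch/ap/ah 74): {"bf":{"hrx":[70,18,27,53],"mlu":[54,94,93,52]},"ch":{"ap":{"ah":74,"rbd":31,"sf":36},"b":{"k":57,"tx":6},"h":{"hts":80,"jv":94,"r":29},"k":{"fm":46,"kxw":34,"vpx":97,"x":36}},"wt":[[51,56,22,53,15],{"k":17,"kv":39},{"cyo":85,"fp":61}],"yj":{"c":[97,23],"eu":[89,25,10,39],"ulo":[54,19]}}
After op 3 (replace /yj/eu 31): {"bf":{"hrx":[70,18,27,53],"mlu":[54,94,93,52]},"ch":{"ap":{"ah":74,"rbd":31,"sf":36},"b":{"k":57,"tx":6},"h":{"hts":80,"jv":94,"r":29},"k":{"fm":46,"kxw":34,"vpx":97,"x":36}},"wt":[[51,56,22,53,15],{"k":17,"kv":39},{"cyo":85,"fp":61}],"yj":{"c":[97,23],"eu":31,"ulo":[54,19]}}
After op 4 (add /bf/mlu/1 23): {"bf":{"hrx":[70,18,27,53],"mlu":[54,23,94,93,52]},"ch":{"ap":{"ah":74,"rbd":31,"sf":36},"b":{"k":57,"tx":6},"h":{"hts":80,"jv":94,"r":29},"k":{"fm":46,"kxw":34,"vpx":97,"x":36}},"wt":[[51,56,22,53,15],{"k":17,"kv":39},{"cyo":85,"fp":61}],"yj":{"c":[97,23],"eu":31,"ulo":[54,19]}}
After op 5 (replace /ch/k 23): {"bf":{"hrx":[70,18,27,53],"mlu":[54,23,94,93,52]},"ch":{"ap":{"ah":74,"rbd":31,"sf":36},"b":{"k":57,"tx":6},"h":{"hts":80,"jv":94,"r":29},"k":23},"wt":[[51,56,22,53,15],{"k":17,"kv":39},{"cyo":85,"fp":61}],"yj":{"c":[97,23],"eu":31,"ulo":[54,19]}}
After op 6 (replace /ch/b/tx 80): {"bf":{"hrx":[70,18,27,53],"mlu":[54,23,94,93,52]},"ch":{"ap":{"ah":74,"rbd":31,"sf":36},"b":{"k":57,"tx":80},"h":{"hts":80,"jv":94,"r":29},"k":23},"wt":[[51,56,22,53,15],{"k":17,"kv":39},{"cyo":85,"fp":61}],"yj":{"c":[97,23],"eu":31,"ulo":[54,19]}}
After op 7 (replace /wt/1/k 41): {"bf":{"hrx":[70,18,27,53],"mlu":[54,23,94,93,52]},"ch":{"ap":{"ah":74,"rbd":31,"sf":36},"b":{"k":57,"tx":80},"h":{"hts":80,"jv":94,"r":29},"k":23},"wt":[[51,56,22,53,15],{"k":41,"kv":39},{"cyo":85,"fp":61}],"yj":{"c":[97,23],"eu":31,"ulo":[54,19]}}
After op 8 (replace /wt/1/k 51): {"bf":{"hrx":[70,18,27,53],"mlu":[54,23,94,93,52]},"ch":{"ap":{"ah":74,"rbd":31,"sf":36},"b":{"k":57,"tx":80},"h":{"hts":80,"jv":94,"r":29},"k":23},"wt":[[51,56,22,53,15],{"k":51,"kv":39},{"cyo":85,"fp":61}],"yj":{"c":[97,23],"eu":31,"ulo":[54,19]}}
After op 9 (replace /ch/h/r 56): {"bf":{"hrx":[70,18,27,53],"mlu":[54,23,94,93,52]},"ch":{"ap":{"ah":74,"rbd":31,"sf":36},"b":{"k":57,"tx":80},"h":{"hts":80,"jv":94,"r":56},"k":23},"wt":[[51,56,22,53,15],{"k":51,"kv":39},{"cyo":85,"fp":61}],"yj":{"c":[97,23],"eu":31,"ulo":[54,19]}}
After op 10 (replace /ch/h/hts 63): {"bf":{"hrx":[70,18,27,53],"mlu":[54,23,94,93,52]},"ch":{"ap":{"ah":74,"rbd":31,"sf":36},"b":{"k":57,"tx":80},"h":{"hts":63,"jv":94,"r":56},"k":23},"wt":[[51,56,22,53,15],{"k":51,"kv":39},{"cyo":85,"fp":61}],"yj":{"c":[97,23],"eu":31,"ulo":[54,19]}}
After op 11 (replace /yj/ulo/1 95): {"bf":{"hrx":[70,18,27,53],"mlu":[54,23,94,93,52]},"ch":{"ap":{"ah":74,"rbd":31,"sf":36},"b":{"k":57,"tx":80},"h":{"hts":63,"jv":94,"r":56},"k":23},"wt":[[51,56,22,53,15],{"k":51,"kv":39},{"cyo":85,"fp":61}],"yj":{"c":[97,23],"eu":31,"ulo":[54,95]}}
After op 12 (replace /yj/c 67): {"bf":{"hrx":[70,18,27,53],"mlu":[54,23,94,93,52]},"ch":{"ap":{"ah":74,"rbd":31,"sf":36},"b":{"k":57,"tx":80},"h":{"hts":63,"jv":94,"r":56},"k":23},"wt":[[51,56,22,53,15],{"k":51,"kv":39},{"cyo":85,"fp":61}],"yj":{"c":67,"eu":31,"ulo":[54,95]}}
After op 13 (replace /wt 11): {"bf":{"hrx":[70,18,27,53],"mlu":[54,23,94,93,52]},"ch":{"ap":{"ah":74,"rbd":31,"sf":36},"b":{"k":57,"tx":80},"h":{"hts":63,"jv":94,"r":56},"k":23},"wt":11,"yj":{"c":67,"eu":31,"ulo":[54,95]}}
After op 14 (replace /ch/ap/rbd 14): {"bf":{"hrx":[70,18,27,53],"mlu":[54,23,94,93,52]},"ch":{"ap":{"ah":74,"rbd":14,"sf":36},"b":{"k":57,"tx":80},"h":{"hts":63,"jv":94,"r":56},"k":23},"wt":11,"yj":{"c":67,"eu":31,"ulo":[54,95]}}
After op 15 (add /bf/hrx/3 28): {"bf":{"hrx":[70,18,27,28,53],"mlu":[54,23,94,93,52]},"ch":{"ap":{"ah":74,"rbd":14,"sf":36},"b":{"k":57,"tx":80},"h":{"hts":63,"jv":94,"r":56},"k":23},"wt":11,"yj":{"c":67,"eu":31,"ulo":[54,95]}}
After op 16 (add /yj/eu 87): {"bf":{"hrx":[70,18,27,28,53],"mlu":[54,23,94,93,52]},"ch":{"ap":{"ah":74,"rbd":14,"sf":36},"b":{"k":57,"tx":80},"h":{"hts":63,"jv":94,"r":56},"k":23},"wt":11,"yj":{"c":67,"eu":87,"ulo":[54,95]}}
After op 17 (replace /ch/h/r 87): {"bf":{"hrx":[70,18,27,28,53],"mlu":[54,23,94,93,52]},"ch":{"ap":{"ah":74,"rbd":14,"sf":36},"b":{"k":57,"tx":80},"h":{"hts":63,"jv":94,"r":87},"k":23},"wt":11,"yj":{"c":67,"eu":87,"ulo":[54,95]}}
After op 18 (replace /yj/ulo/0 91): {"bf":{"hrx":[70,18,27,28,53],"mlu":[54,23,94,93,52]},"ch":{"ap":{"ah":74,"rbd":14,"sf":36},"b":{"k":57,"tx":80},"h":{"hts":63,"jv":94,"r":87},"k":23},"wt":11,"yj":{"c":67,"eu":87,"ulo":[91,95]}}
After op 19 (remove /ch/b): {"bf":{"hrx":[70,18,27,28,53],"mlu":[54,23,94,93,52]},"ch":{"ap":{"ah":74,"rbd":14,"sf":36},"h":{"hts":63,"jv":94,"r":87},"k":23},"wt":11,"yj":{"c":67,"eu":87,"ulo":[91,95]}}
After op 20 (add /bf/z 39): {"bf":{"hrx":[70,18,27,28,53],"mlu":[54,23,94,93,52],"z":39},"ch":{"ap":{"ah":74,"rbd":14,"sf":36},"h":{"hts":63,"jv":94,"r":87},"k":23},"wt":11,"yj":{"c":67,"eu":87,"ulo":[91,95]}}
After op 21 (remove /yj): {"bf":{"hrx":[70,18,27,28,53],"mlu":[54,23,94,93,52],"z":39},"ch":{"ap":{"ah":74,"rbd":14,"sf":36},"h":{"hts":63,"jv":94,"r":87},"k":23},"wt":11}
After op 22 (remove /bf/hrx/1): {"bf":{"hrx":[70,27,28,53],"mlu":[54,23,94,93,52],"z":39},"ch":{"ap":{"ah":74,"rbd":14,"sf":36},"h":{"hts":63,"jv":94,"r":87},"k":23},"wt":11}
After op 23 (replace /bf/hrx/1 35): {"bf":{"hrx":[70,35,28,53],"mlu":[54,23,94,93,52],"z":39},"ch":{"ap":{"ah":74,"rbd":14,"sf":36},"h":{"hts":63,"jv":94,"r":87},"k":23},"wt":11}
After op 24 (add /bf/mlu/0 55): {"bf":{"hrx":[70,35,28,53],"mlu":[55,54,23,94,93,52],"z":39},"ch":{"ap":{"ah":74,"rbd":14,"sf":36},"h":{"hts":63,"jv":94,"r":87},"k":23},"wt":11}
Size at the root: 3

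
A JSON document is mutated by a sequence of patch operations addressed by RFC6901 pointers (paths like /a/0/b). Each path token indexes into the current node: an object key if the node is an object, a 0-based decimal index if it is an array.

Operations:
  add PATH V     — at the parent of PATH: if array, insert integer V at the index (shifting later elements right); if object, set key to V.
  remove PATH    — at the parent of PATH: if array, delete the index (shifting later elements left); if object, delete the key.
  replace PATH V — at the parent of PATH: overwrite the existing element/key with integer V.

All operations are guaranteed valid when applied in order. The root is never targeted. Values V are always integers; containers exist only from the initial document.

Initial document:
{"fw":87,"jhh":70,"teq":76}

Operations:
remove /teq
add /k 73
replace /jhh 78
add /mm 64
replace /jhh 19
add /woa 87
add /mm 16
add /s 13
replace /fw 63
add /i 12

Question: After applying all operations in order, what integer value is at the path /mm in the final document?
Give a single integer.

Answer: 16

Derivation:
After op 1 (remove /teq): {"fw":87,"jhh":70}
After op 2 (add /k 73): {"fw":87,"jhh":70,"k":73}
After op 3 (replace /jhh 78): {"fw":87,"jhh":78,"k":73}
After op 4 (add /mm 64): {"fw":87,"jhh":78,"k":73,"mm":64}
After op 5 (replace /jhh 19): {"fw":87,"jhh":19,"k":73,"mm":64}
After op 6 (add /woa 87): {"fw":87,"jhh":19,"k":73,"mm":64,"woa":87}
After op 7 (add /mm 16): {"fw":87,"jhh":19,"k":73,"mm":16,"woa":87}
After op 8 (add /s 13): {"fw":87,"jhh":19,"k":73,"mm":16,"s":13,"woa":87}
After op 9 (replace /fw 63): {"fw":63,"jhh":19,"k":73,"mm":16,"s":13,"woa":87}
After op 10 (add /i 12): {"fw":63,"i":12,"jhh":19,"k":73,"mm":16,"s":13,"woa":87}
Value at /mm: 16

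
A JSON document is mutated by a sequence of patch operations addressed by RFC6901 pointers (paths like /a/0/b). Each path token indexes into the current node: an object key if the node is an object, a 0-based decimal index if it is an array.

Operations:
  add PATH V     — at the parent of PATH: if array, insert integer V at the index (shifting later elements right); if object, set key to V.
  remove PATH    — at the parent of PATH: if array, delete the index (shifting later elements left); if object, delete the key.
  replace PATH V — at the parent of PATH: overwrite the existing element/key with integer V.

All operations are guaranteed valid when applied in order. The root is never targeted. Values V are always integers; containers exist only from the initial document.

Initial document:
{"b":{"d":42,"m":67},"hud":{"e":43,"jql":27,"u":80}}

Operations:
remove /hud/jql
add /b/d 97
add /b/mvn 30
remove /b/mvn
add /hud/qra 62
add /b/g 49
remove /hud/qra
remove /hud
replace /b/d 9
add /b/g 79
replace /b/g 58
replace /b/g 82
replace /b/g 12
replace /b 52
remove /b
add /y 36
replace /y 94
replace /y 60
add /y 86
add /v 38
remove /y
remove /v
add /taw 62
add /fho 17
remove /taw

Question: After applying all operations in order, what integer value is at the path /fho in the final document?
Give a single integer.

Answer: 17

Derivation:
After op 1 (remove /hud/jql): {"b":{"d":42,"m":67},"hud":{"e":43,"u":80}}
After op 2 (add /b/d 97): {"b":{"d":97,"m":67},"hud":{"e":43,"u":80}}
After op 3 (add /b/mvn 30): {"b":{"d":97,"m":67,"mvn":30},"hud":{"e":43,"u":80}}
After op 4 (remove /b/mvn): {"b":{"d":97,"m":67},"hud":{"e":43,"u":80}}
After op 5 (add /hud/qra 62): {"b":{"d":97,"m":67},"hud":{"e":43,"qra":62,"u":80}}
After op 6 (add /b/g 49): {"b":{"d":97,"g":49,"m":67},"hud":{"e":43,"qra":62,"u":80}}
After op 7 (remove /hud/qra): {"b":{"d":97,"g":49,"m":67},"hud":{"e":43,"u":80}}
After op 8 (remove /hud): {"b":{"d":97,"g":49,"m":67}}
After op 9 (replace /b/d 9): {"b":{"d":9,"g":49,"m":67}}
After op 10 (add /b/g 79): {"b":{"d":9,"g":79,"m":67}}
After op 11 (replace /b/g 58): {"b":{"d":9,"g":58,"m":67}}
After op 12 (replace /b/g 82): {"b":{"d":9,"g":82,"m":67}}
After op 13 (replace /b/g 12): {"b":{"d":9,"g":12,"m":67}}
After op 14 (replace /b 52): {"b":52}
After op 15 (remove /b): {}
After op 16 (add /y 36): {"y":36}
After op 17 (replace /y 94): {"y":94}
After op 18 (replace /y 60): {"y":60}
After op 19 (add /y 86): {"y":86}
After op 20 (add /v 38): {"v":38,"y":86}
After op 21 (remove /y): {"v":38}
After op 22 (remove /v): {}
After op 23 (add /taw 62): {"taw":62}
After op 24 (add /fho 17): {"fho":17,"taw":62}
After op 25 (remove /taw): {"fho":17}
Value at /fho: 17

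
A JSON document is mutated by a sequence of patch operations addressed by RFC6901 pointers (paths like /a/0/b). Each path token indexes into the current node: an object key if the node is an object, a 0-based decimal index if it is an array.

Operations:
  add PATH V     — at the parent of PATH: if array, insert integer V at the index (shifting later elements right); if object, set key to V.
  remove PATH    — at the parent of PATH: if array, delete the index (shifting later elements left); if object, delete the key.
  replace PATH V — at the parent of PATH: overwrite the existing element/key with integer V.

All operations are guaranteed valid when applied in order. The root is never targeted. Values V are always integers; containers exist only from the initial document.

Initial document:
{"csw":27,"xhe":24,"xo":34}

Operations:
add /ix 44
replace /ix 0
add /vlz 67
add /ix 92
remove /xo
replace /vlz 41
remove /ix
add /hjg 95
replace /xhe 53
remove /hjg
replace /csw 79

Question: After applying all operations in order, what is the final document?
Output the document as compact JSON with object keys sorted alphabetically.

After op 1 (add /ix 44): {"csw":27,"ix":44,"xhe":24,"xo":34}
After op 2 (replace /ix 0): {"csw":27,"ix":0,"xhe":24,"xo":34}
After op 3 (add /vlz 67): {"csw":27,"ix":0,"vlz":67,"xhe":24,"xo":34}
After op 4 (add /ix 92): {"csw":27,"ix":92,"vlz":67,"xhe":24,"xo":34}
After op 5 (remove /xo): {"csw":27,"ix":92,"vlz":67,"xhe":24}
After op 6 (replace /vlz 41): {"csw":27,"ix":92,"vlz":41,"xhe":24}
After op 7 (remove /ix): {"csw":27,"vlz":41,"xhe":24}
After op 8 (add /hjg 95): {"csw":27,"hjg":95,"vlz":41,"xhe":24}
After op 9 (replace /xhe 53): {"csw":27,"hjg":95,"vlz":41,"xhe":53}
After op 10 (remove /hjg): {"csw":27,"vlz":41,"xhe":53}
After op 11 (replace /csw 79): {"csw":79,"vlz":41,"xhe":53}

Answer: {"csw":79,"vlz":41,"xhe":53}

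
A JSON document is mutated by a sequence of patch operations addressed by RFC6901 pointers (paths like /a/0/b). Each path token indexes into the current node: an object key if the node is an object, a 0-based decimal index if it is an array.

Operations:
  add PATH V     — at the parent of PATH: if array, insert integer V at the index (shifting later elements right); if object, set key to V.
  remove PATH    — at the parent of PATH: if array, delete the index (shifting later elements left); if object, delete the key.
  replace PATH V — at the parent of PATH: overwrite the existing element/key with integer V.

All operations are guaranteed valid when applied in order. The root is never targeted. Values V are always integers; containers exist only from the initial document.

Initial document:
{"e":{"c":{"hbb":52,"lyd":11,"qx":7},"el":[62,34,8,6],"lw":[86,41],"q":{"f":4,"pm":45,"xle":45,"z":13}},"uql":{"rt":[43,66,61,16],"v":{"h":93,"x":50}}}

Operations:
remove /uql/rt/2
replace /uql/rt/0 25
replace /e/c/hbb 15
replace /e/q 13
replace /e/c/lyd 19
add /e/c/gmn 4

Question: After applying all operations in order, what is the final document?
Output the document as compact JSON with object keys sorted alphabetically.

Answer: {"e":{"c":{"gmn":4,"hbb":15,"lyd":19,"qx":7},"el":[62,34,8,6],"lw":[86,41],"q":13},"uql":{"rt":[25,66,16],"v":{"h":93,"x":50}}}

Derivation:
After op 1 (remove /uql/rt/2): {"e":{"c":{"hbb":52,"lyd":11,"qx":7},"el":[62,34,8,6],"lw":[86,41],"q":{"f":4,"pm":45,"xle":45,"z":13}},"uql":{"rt":[43,66,16],"v":{"h":93,"x":50}}}
After op 2 (replace /uql/rt/0 25): {"e":{"c":{"hbb":52,"lyd":11,"qx":7},"el":[62,34,8,6],"lw":[86,41],"q":{"f":4,"pm":45,"xle":45,"z":13}},"uql":{"rt":[25,66,16],"v":{"h":93,"x":50}}}
After op 3 (replace /e/c/hbb 15): {"e":{"c":{"hbb":15,"lyd":11,"qx":7},"el":[62,34,8,6],"lw":[86,41],"q":{"f":4,"pm":45,"xle":45,"z":13}},"uql":{"rt":[25,66,16],"v":{"h":93,"x":50}}}
After op 4 (replace /e/q 13): {"e":{"c":{"hbb":15,"lyd":11,"qx":7},"el":[62,34,8,6],"lw":[86,41],"q":13},"uql":{"rt":[25,66,16],"v":{"h":93,"x":50}}}
After op 5 (replace /e/c/lyd 19): {"e":{"c":{"hbb":15,"lyd":19,"qx":7},"el":[62,34,8,6],"lw":[86,41],"q":13},"uql":{"rt":[25,66,16],"v":{"h":93,"x":50}}}
After op 6 (add /e/c/gmn 4): {"e":{"c":{"gmn":4,"hbb":15,"lyd":19,"qx":7},"el":[62,34,8,6],"lw":[86,41],"q":13},"uql":{"rt":[25,66,16],"v":{"h":93,"x":50}}}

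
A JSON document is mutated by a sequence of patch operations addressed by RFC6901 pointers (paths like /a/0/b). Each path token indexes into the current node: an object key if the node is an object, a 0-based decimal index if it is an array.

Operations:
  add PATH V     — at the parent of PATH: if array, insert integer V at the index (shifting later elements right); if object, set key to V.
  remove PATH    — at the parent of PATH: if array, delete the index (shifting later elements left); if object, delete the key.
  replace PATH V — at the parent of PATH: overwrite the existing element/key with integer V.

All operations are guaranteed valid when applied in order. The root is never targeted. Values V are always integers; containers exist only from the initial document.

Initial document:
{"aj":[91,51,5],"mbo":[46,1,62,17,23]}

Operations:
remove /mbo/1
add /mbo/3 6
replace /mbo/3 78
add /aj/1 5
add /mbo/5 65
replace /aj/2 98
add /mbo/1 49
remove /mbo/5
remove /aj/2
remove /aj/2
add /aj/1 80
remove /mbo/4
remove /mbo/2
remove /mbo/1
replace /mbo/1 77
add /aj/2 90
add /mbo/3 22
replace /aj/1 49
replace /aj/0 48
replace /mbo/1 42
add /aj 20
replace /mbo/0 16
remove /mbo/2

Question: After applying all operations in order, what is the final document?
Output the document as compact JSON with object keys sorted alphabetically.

After op 1 (remove /mbo/1): {"aj":[91,51,5],"mbo":[46,62,17,23]}
After op 2 (add /mbo/3 6): {"aj":[91,51,5],"mbo":[46,62,17,6,23]}
After op 3 (replace /mbo/3 78): {"aj":[91,51,5],"mbo":[46,62,17,78,23]}
After op 4 (add /aj/1 5): {"aj":[91,5,51,5],"mbo":[46,62,17,78,23]}
After op 5 (add /mbo/5 65): {"aj":[91,5,51,5],"mbo":[46,62,17,78,23,65]}
After op 6 (replace /aj/2 98): {"aj":[91,5,98,5],"mbo":[46,62,17,78,23,65]}
After op 7 (add /mbo/1 49): {"aj":[91,5,98,5],"mbo":[46,49,62,17,78,23,65]}
After op 8 (remove /mbo/5): {"aj":[91,5,98,5],"mbo":[46,49,62,17,78,65]}
After op 9 (remove /aj/2): {"aj":[91,5,5],"mbo":[46,49,62,17,78,65]}
After op 10 (remove /aj/2): {"aj":[91,5],"mbo":[46,49,62,17,78,65]}
After op 11 (add /aj/1 80): {"aj":[91,80,5],"mbo":[46,49,62,17,78,65]}
After op 12 (remove /mbo/4): {"aj":[91,80,5],"mbo":[46,49,62,17,65]}
After op 13 (remove /mbo/2): {"aj":[91,80,5],"mbo":[46,49,17,65]}
After op 14 (remove /mbo/1): {"aj":[91,80,5],"mbo":[46,17,65]}
After op 15 (replace /mbo/1 77): {"aj":[91,80,5],"mbo":[46,77,65]}
After op 16 (add /aj/2 90): {"aj":[91,80,90,5],"mbo":[46,77,65]}
After op 17 (add /mbo/3 22): {"aj":[91,80,90,5],"mbo":[46,77,65,22]}
After op 18 (replace /aj/1 49): {"aj":[91,49,90,5],"mbo":[46,77,65,22]}
After op 19 (replace /aj/0 48): {"aj":[48,49,90,5],"mbo":[46,77,65,22]}
After op 20 (replace /mbo/1 42): {"aj":[48,49,90,5],"mbo":[46,42,65,22]}
After op 21 (add /aj 20): {"aj":20,"mbo":[46,42,65,22]}
After op 22 (replace /mbo/0 16): {"aj":20,"mbo":[16,42,65,22]}
After op 23 (remove /mbo/2): {"aj":20,"mbo":[16,42,22]}

Answer: {"aj":20,"mbo":[16,42,22]}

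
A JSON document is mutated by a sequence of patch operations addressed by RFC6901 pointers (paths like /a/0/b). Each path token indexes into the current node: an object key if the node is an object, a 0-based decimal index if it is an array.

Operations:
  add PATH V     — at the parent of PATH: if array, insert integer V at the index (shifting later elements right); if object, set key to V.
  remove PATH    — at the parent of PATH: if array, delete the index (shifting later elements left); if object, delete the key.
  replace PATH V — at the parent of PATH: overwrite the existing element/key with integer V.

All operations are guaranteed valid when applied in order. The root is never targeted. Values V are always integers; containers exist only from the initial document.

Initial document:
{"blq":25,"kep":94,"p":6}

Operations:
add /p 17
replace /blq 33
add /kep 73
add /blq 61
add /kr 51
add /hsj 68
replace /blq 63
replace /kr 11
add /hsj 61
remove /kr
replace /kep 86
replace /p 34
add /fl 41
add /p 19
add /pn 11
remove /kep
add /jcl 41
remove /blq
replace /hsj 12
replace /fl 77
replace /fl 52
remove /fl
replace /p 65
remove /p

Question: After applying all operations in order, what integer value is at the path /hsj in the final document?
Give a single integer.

Answer: 12

Derivation:
After op 1 (add /p 17): {"blq":25,"kep":94,"p":17}
After op 2 (replace /blq 33): {"blq":33,"kep":94,"p":17}
After op 3 (add /kep 73): {"blq":33,"kep":73,"p":17}
After op 4 (add /blq 61): {"blq":61,"kep":73,"p":17}
After op 5 (add /kr 51): {"blq":61,"kep":73,"kr":51,"p":17}
After op 6 (add /hsj 68): {"blq":61,"hsj":68,"kep":73,"kr":51,"p":17}
After op 7 (replace /blq 63): {"blq":63,"hsj":68,"kep":73,"kr":51,"p":17}
After op 8 (replace /kr 11): {"blq":63,"hsj":68,"kep":73,"kr":11,"p":17}
After op 9 (add /hsj 61): {"blq":63,"hsj":61,"kep":73,"kr":11,"p":17}
After op 10 (remove /kr): {"blq":63,"hsj":61,"kep":73,"p":17}
After op 11 (replace /kep 86): {"blq":63,"hsj":61,"kep":86,"p":17}
After op 12 (replace /p 34): {"blq":63,"hsj":61,"kep":86,"p":34}
After op 13 (add /fl 41): {"blq":63,"fl":41,"hsj":61,"kep":86,"p":34}
After op 14 (add /p 19): {"blq":63,"fl":41,"hsj":61,"kep":86,"p":19}
After op 15 (add /pn 11): {"blq":63,"fl":41,"hsj":61,"kep":86,"p":19,"pn":11}
After op 16 (remove /kep): {"blq":63,"fl":41,"hsj":61,"p":19,"pn":11}
After op 17 (add /jcl 41): {"blq":63,"fl":41,"hsj":61,"jcl":41,"p":19,"pn":11}
After op 18 (remove /blq): {"fl":41,"hsj":61,"jcl":41,"p":19,"pn":11}
After op 19 (replace /hsj 12): {"fl":41,"hsj":12,"jcl":41,"p":19,"pn":11}
After op 20 (replace /fl 77): {"fl":77,"hsj":12,"jcl":41,"p":19,"pn":11}
After op 21 (replace /fl 52): {"fl":52,"hsj":12,"jcl":41,"p":19,"pn":11}
After op 22 (remove /fl): {"hsj":12,"jcl":41,"p":19,"pn":11}
After op 23 (replace /p 65): {"hsj":12,"jcl":41,"p":65,"pn":11}
After op 24 (remove /p): {"hsj":12,"jcl":41,"pn":11}
Value at /hsj: 12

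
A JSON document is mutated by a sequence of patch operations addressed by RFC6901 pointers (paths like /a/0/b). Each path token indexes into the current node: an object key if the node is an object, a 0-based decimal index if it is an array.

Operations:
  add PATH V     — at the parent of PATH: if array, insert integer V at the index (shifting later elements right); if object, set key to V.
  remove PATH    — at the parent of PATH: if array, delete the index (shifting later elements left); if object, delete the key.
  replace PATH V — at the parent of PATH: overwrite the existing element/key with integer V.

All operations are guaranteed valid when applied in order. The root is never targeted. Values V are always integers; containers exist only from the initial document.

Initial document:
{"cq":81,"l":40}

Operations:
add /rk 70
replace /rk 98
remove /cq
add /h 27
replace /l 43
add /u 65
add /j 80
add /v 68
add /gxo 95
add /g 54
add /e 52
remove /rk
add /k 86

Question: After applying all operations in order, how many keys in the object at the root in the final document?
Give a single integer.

After op 1 (add /rk 70): {"cq":81,"l":40,"rk":70}
After op 2 (replace /rk 98): {"cq":81,"l":40,"rk":98}
After op 3 (remove /cq): {"l":40,"rk":98}
After op 4 (add /h 27): {"h":27,"l":40,"rk":98}
After op 5 (replace /l 43): {"h":27,"l":43,"rk":98}
After op 6 (add /u 65): {"h":27,"l":43,"rk":98,"u":65}
After op 7 (add /j 80): {"h":27,"j":80,"l":43,"rk":98,"u":65}
After op 8 (add /v 68): {"h":27,"j":80,"l":43,"rk":98,"u":65,"v":68}
After op 9 (add /gxo 95): {"gxo":95,"h":27,"j":80,"l":43,"rk":98,"u":65,"v":68}
After op 10 (add /g 54): {"g":54,"gxo":95,"h":27,"j":80,"l":43,"rk":98,"u":65,"v":68}
After op 11 (add /e 52): {"e":52,"g":54,"gxo":95,"h":27,"j":80,"l":43,"rk":98,"u":65,"v":68}
After op 12 (remove /rk): {"e":52,"g":54,"gxo":95,"h":27,"j":80,"l":43,"u":65,"v":68}
After op 13 (add /k 86): {"e":52,"g":54,"gxo":95,"h":27,"j":80,"k":86,"l":43,"u":65,"v":68}
Size at the root: 9

Answer: 9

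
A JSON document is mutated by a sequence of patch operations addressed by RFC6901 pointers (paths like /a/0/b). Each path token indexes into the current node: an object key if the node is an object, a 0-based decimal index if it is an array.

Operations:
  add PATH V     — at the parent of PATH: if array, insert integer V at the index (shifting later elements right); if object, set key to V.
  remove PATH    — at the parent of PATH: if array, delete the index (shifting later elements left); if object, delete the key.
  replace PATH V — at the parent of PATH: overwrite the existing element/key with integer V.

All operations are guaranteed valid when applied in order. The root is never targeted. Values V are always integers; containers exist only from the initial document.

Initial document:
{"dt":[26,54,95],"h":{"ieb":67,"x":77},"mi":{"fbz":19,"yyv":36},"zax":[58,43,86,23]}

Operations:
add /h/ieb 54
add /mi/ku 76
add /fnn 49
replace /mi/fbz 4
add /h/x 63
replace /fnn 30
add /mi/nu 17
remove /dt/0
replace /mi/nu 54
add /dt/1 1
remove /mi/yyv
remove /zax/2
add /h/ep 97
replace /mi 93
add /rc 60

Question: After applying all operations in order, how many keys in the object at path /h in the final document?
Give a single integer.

After op 1 (add /h/ieb 54): {"dt":[26,54,95],"h":{"ieb":54,"x":77},"mi":{"fbz":19,"yyv":36},"zax":[58,43,86,23]}
After op 2 (add /mi/ku 76): {"dt":[26,54,95],"h":{"ieb":54,"x":77},"mi":{"fbz":19,"ku":76,"yyv":36},"zax":[58,43,86,23]}
After op 3 (add /fnn 49): {"dt":[26,54,95],"fnn":49,"h":{"ieb":54,"x":77},"mi":{"fbz":19,"ku":76,"yyv":36},"zax":[58,43,86,23]}
After op 4 (replace /mi/fbz 4): {"dt":[26,54,95],"fnn":49,"h":{"ieb":54,"x":77},"mi":{"fbz":4,"ku":76,"yyv":36},"zax":[58,43,86,23]}
After op 5 (add /h/x 63): {"dt":[26,54,95],"fnn":49,"h":{"ieb":54,"x":63},"mi":{"fbz":4,"ku":76,"yyv":36},"zax":[58,43,86,23]}
After op 6 (replace /fnn 30): {"dt":[26,54,95],"fnn":30,"h":{"ieb":54,"x":63},"mi":{"fbz":4,"ku":76,"yyv":36},"zax":[58,43,86,23]}
After op 7 (add /mi/nu 17): {"dt":[26,54,95],"fnn":30,"h":{"ieb":54,"x":63},"mi":{"fbz":4,"ku":76,"nu":17,"yyv":36},"zax":[58,43,86,23]}
After op 8 (remove /dt/0): {"dt":[54,95],"fnn":30,"h":{"ieb":54,"x":63},"mi":{"fbz":4,"ku":76,"nu":17,"yyv":36},"zax":[58,43,86,23]}
After op 9 (replace /mi/nu 54): {"dt":[54,95],"fnn":30,"h":{"ieb":54,"x":63},"mi":{"fbz":4,"ku":76,"nu":54,"yyv":36},"zax":[58,43,86,23]}
After op 10 (add /dt/1 1): {"dt":[54,1,95],"fnn":30,"h":{"ieb":54,"x":63},"mi":{"fbz":4,"ku":76,"nu":54,"yyv":36},"zax":[58,43,86,23]}
After op 11 (remove /mi/yyv): {"dt":[54,1,95],"fnn":30,"h":{"ieb":54,"x":63},"mi":{"fbz":4,"ku":76,"nu":54},"zax":[58,43,86,23]}
After op 12 (remove /zax/2): {"dt":[54,1,95],"fnn":30,"h":{"ieb":54,"x":63},"mi":{"fbz":4,"ku":76,"nu":54},"zax":[58,43,23]}
After op 13 (add /h/ep 97): {"dt":[54,1,95],"fnn":30,"h":{"ep":97,"ieb":54,"x":63},"mi":{"fbz":4,"ku":76,"nu":54},"zax":[58,43,23]}
After op 14 (replace /mi 93): {"dt":[54,1,95],"fnn":30,"h":{"ep":97,"ieb":54,"x":63},"mi":93,"zax":[58,43,23]}
After op 15 (add /rc 60): {"dt":[54,1,95],"fnn":30,"h":{"ep":97,"ieb":54,"x":63},"mi":93,"rc":60,"zax":[58,43,23]}
Size at path /h: 3

Answer: 3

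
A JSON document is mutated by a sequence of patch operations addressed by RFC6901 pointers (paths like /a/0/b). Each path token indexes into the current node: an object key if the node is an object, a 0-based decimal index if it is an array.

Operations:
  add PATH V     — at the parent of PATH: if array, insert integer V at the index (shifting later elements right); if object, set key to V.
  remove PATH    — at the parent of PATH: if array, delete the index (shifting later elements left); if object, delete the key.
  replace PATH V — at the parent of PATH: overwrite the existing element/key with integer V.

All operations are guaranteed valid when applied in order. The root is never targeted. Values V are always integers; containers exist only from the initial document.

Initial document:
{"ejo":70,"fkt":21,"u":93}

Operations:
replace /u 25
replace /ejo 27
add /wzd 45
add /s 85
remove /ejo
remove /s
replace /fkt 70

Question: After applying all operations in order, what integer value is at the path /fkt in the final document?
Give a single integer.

After op 1 (replace /u 25): {"ejo":70,"fkt":21,"u":25}
After op 2 (replace /ejo 27): {"ejo":27,"fkt":21,"u":25}
After op 3 (add /wzd 45): {"ejo":27,"fkt":21,"u":25,"wzd":45}
After op 4 (add /s 85): {"ejo":27,"fkt":21,"s":85,"u":25,"wzd":45}
After op 5 (remove /ejo): {"fkt":21,"s":85,"u":25,"wzd":45}
After op 6 (remove /s): {"fkt":21,"u":25,"wzd":45}
After op 7 (replace /fkt 70): {"fkt":70,"u":25,"wzd":45}
Value at /fkt: 70

Answer: 70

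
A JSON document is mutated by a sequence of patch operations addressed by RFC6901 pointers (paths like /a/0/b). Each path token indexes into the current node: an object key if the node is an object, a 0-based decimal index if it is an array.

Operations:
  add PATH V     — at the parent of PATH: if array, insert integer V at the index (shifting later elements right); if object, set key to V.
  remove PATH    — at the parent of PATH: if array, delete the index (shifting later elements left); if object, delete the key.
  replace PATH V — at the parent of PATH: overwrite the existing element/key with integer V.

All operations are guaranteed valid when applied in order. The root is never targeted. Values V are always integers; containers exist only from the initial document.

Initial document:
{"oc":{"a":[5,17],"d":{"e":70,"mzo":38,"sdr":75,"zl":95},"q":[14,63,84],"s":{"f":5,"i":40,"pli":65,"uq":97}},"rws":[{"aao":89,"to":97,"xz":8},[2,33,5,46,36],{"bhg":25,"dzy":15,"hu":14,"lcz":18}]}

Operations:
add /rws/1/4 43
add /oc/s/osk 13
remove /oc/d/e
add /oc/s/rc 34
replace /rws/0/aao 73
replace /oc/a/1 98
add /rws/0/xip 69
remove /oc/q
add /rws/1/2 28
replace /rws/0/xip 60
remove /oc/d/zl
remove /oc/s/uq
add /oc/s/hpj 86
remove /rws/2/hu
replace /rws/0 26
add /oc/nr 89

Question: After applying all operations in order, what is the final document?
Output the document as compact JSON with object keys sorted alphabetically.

Answer: {"oc":{"a":[5,98],"d":{"mzo":38,"sdr":75},"nr":89,"s":{"f":5,"hpj":86,"i":40,"osk":13,"pli":65,"rc":34}},"rws":[26,[2,33,28,5,46,43,36],{"bhg":25,"dzy":15,"lcz":18}]}

Derivation:
After op 1 (add /rws/1/4 43): {"oc":{"a":[5,17],"d":{"e":70,"mzo":38,"sdr":75,"zl":95},"q":[14,63,84],"s":{"f":5,"i":40,"pli":65,"uq":97}},"rws":[{"aao":89,"to":97,"xz":8},[2,33,5,46,43,36],{"bhg":25,"dzy":15,"hu":14,"lcz":18}]}
After op 2 (add /oc/s/osk 13): {"oc":{"a":[5,17],"d":{"e":70,"mzo":38,"sdr":75,"zl":95},"q":[14,63,84],"s":{"f":5,"i":40,"osk":13,"pli":65,"uq":97}},"rws":[{"aao":89,"to":97,"xz":8},[2,33,5,46,43,36],{"bhg":25,"dzy":15,"hu":14,"lcz":18}]}
After op 3 (remove /oc/d/e): {"oc":{"a":[5,17],"d":{"mzo":38,"sdr":75,"zl":95},"q":[14,63,84],"s":{"f":5,"i":40,"osk":13,"pli":65,"uq":97}},"rws":[{"aao":89,"to":97,"xz":8},[2,33,5,46,43,36],{"bhg":25,"dzy":15,"hu":14,"lcz":18}]}
After op 4 (add /oc/s/rc 34): {"oc":{"a":[5,17],"d":{"mzo":38,"sdr":75,"zl":95},"q":[14,63,84],"s":{"f":5,"i":40,"osk":13,"pli":65,"rc":34,"uq":97}},"rws":[{"aao":89,"to":97,"xz":8},[2,33,5,46,43,36],{"bhg":25,"dzy":15,"hu":14,"lcz":18}]}
After op 5 (replace /rws/0/aao 73): {"oc":{"a":[5,17],"d":{"mzo":38,"sdr":75,"zl":95},"q":[14,63,84],"s":{"f":5,"i":40,"osk":13,"pli":65,"rc":34,"uq":97}},"rws":[{"aao":73,"to":97,"xz":8},[2,33,5,46,43,36],{"bhg":25,"dzy":15,"hu":14,"lcz":18}]}
After op 6 (replace /oc/a/1 98): {"oc":{"a":[5,98],"d":{"mzo":38,"sdr":75,"zl":95},"q":[14,63,84],"s":{"f":5,"i":40,"osk":13,"pli":65,"rc":34,"uq":97}},"rws":[{"aao":73,"to":97,"xz":8},[2,33,5,46,43,36],{"bhg":25,"dzy":15,"hu":14,"lcz":18}]}
After op 7 (add /rws/0/xip 69): {"oc":{"a":[5,98],"d":{"mzo":38,"sdr":75,"zl":95},"q":[14,63,84],"s":{"f":5,"i":40,"osk":13,"pli":65,"rc":34,"uq":97}},"rws":[{"aao":73,"to":97,"xip":69,"xz":8},[2,33,5,46,43,36],{"bhg":25,"dzy":15,"hu":14,"lcz":18}]}
After op 8 (remove /oc/q): {"oc":{"a":[5,98],"d":{"mzo":38,"sdr":75,"zl":95},"s":{"f":5,"i":40,"osk":13,"pli":65,"rc":34,"uq":97}},"rws":[{"aao":73,"to":97,"xip":69,"xz":8},[2,33,5,46,43,36],{"bhg":25,"dzy":15,"hu":14,"lcz":18}]}
After op 9 (add /rws/1/2 28): {"oc":{"a":[5,98],"d":{"mzo":38,"sdr":75,"zl":95},"s":{"f":5,"i":40,"osk":13,"pli":65,"rc":34,"uq":97}},"rws":[{"aao":73,"to":97,"xip":69,"xz":8},[2,33,28,5,46,43,36],{"bhg":25,"dzy":15,"hu":14,"lcz":18}]}
After op 10 (replace /rws/0/xip 60): {"oc":{"a":[5,98],"d":{"mzo":38,"sdr":75,"zl":95},"s":{"f":5,"i":40,"osk":13,"pli":65,"rc":34,"uq":97}},"rws":[{"aao":73,"to":97,"xip":60,"xz":8},[2,33,28,5,46,43,36],{"bhg":25,"dzy":15,"hu":14,"lcz":18}]}
After op 11 (remove /oc/d/zl): {"oc":{"a":[5,98],"d":{"mzo":38,"sdr":75},"s":{"f":5,"i":40,"osk":13,"pli":65,"rc":34,"uq":97}},"rws":[{"aao":73,"to":97,"xip":60,"xz":8},[2,33,28,5,46,43,36],{"bhg":25,"dzy":15,"hu":14,"lcz":18}]}
After op 12 (remove /oc/s/uq): {"oc":{"a":[5,98],"d":{"mzo":38,"sdr":75},"s":{"f":5,"i":40,"osk":13,"pli":65,"rc":34}},"rws":[{"aao":73,"to":97,"xip":60,"xz":8},[2,33,28,5,46,43,36],{"bhg":25,"dzy":15,"hu":14,"lcz":18}]}
After op 13 (add /oc/s/hpj 86): {"oc":{"a":[5,98],"d":{"mzo":38,"sdr":75},"s":{"f":5,"hpj":86,"i":40,"osk":13,"pli":65,"rc":34}},"rws":[{"aao":73,"to":97,"xip":60,"xz":8},[2,33,28,5,46,43,36],{"bhg":25,"dzy":15,"hu":14,"lcz":18}]}
After op 14 (remove /rws/2/hu): {"oc":{"a":[5,98],"d":{"mzo":38,"sdr":75},"s":{"f":5,"hpj":86,"i":40,"osk":13,"pli":65,"rc":34}},"rws":[{"aao":73,"to":97,"xip":60,"xz":8},[2,33,28,5,46,43,36],{"bhg":25,"dzy":15,"lcz":18}]}
After op 15 (replace /rws/0 26): {"oc":{"a":[5,98],"d":{"mzo":38,"sdr":75},"s":{"f":5,"hpj":86,"i":40,"osk":13,"pli":65,"rc":34}},"rws":[26,[2,33,28,5,46,43,36],{"bhg":25,"dzy":15,"lcz":18}]}
After op 16 (add /oc/nr 89): {"oc":{"a":[5,98],"d":{"mzo":38,"sdr":75},"nr":89,"s":{"f":5,"hpj":86,"i":40,"osk":13,"pli":65,"rc":34}},"rws":[26,[2,33,28,5,46,43,36],{"bhg":25,"dzy":15,"lcz":18}]}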